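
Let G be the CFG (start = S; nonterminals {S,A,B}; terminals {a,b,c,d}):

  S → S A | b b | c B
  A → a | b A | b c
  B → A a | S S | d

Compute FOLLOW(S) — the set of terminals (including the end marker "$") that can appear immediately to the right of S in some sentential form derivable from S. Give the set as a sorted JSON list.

FIRST sets, iterate to fixpoint:
round 1:
  A via A→a: +{a}
  A via A→b A: +{b}
  B via B→A a: +{a,b}
  B via B→d: +{d}
  S via S→b b: +{b}
  S via S→c B: +{c}
  S: {b,c}  A: {a,b}  B: {a,b,d}
round 2:
  B via B→S S: +{c}
  S: {b,c}  A: {a,b}  B: {a,b,c,d}
round 3: (no change)
  S: {b,c}  A: {a,b}  B: {a,b,c,d}

Compute FOLLOW by fixpoint:
FOLLOW(S) := {$}
iter 1:
  B→A a: FOLLOW(A) ⊇ FIRST(a) = {a}; new: +{a}
  B→S S: FOLLOW(S) ⊇ FIRST(S) = {b,c}; new: +{b,c}
  S→S A: FOLLOW(S) ⊇ FIRST(A) = {a,b}; new: +{a}
  S→S A: FOLLOW(A) ⊇ FOLLOW(S) ⊇ {$,a,b,c}; new: +{$,b,c}
  S→c B: FOLLOW(B) ⊇ FOLLOW(S) ⊇ {$,a,b,c}; new: +{$,a,b,c}
  FOLLOW(S)={$,a,b,c}  FOLLOW(A)={$,a,b,c}  FOLLOW(B)={$,a,b,c}
iter 2: done
  FOLLOW(S)={$,a,b,c}  FOLLOW(A)={$,a,b,c}  FOLLOW(B)={$,a,b,c}

FOLLOW(S) = ["$", "a", "b", "c"]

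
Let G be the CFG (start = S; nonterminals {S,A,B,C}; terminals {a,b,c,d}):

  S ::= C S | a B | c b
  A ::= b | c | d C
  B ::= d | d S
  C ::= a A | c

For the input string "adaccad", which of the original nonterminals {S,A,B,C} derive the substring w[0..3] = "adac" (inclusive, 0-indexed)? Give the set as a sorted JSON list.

CNF form of G:
  S -> C S | T1 B | T2 T3
  A -> T0 C | b | c
  B -> T0 S | d
  C -> T1 A | c
  T0 -> d
  T1 -> a
  T2 -> c
  T3 -> b

CYK table (by increasing span), restricted to cells inside w[0..3]:
  [0..0]={T1}  "a"  orig:{}
  [1..1]={B,T0}  "d"  orig:{B}
  [2..2]={T1}  "a"  orig:{}
  [3..3]={A,C,T2}  "c"  orig:{A,C}
  [0..1]={S}  "ad"
  [1..2]=∅  "da"
  [2..3]={C}  "ac"
  [0..2]=∅  "ada"
  [1..3]={A}  "dac"
  [0..3]={C}  "adac"

Original NTs in T[0,3] deriving "adac": ["C"]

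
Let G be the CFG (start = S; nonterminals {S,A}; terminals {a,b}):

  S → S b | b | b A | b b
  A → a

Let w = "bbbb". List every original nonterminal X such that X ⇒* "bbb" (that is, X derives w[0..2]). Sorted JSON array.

Convert to CNF:
  S -> S T0 | T0 A | T0 T0 | b
  A -> a
  T0 -> b

CYK table (by increasing span) (cells [i..j] with 0 ≤ i ≤ j ≤ 2 only):
  T[0,0] 'b' = {S,T0}  orig:{S}
  T[1,1] 'b' = {S,T0}  orig:{S}
  T[2,2] 'b' = {S,T0}  orig:{S}
  T[0,1] 'bb' = {S}
  T[1,2] 'bb' = {S}
  T[0,2] 'bbb' = {S}

Original NTs in T[0,2] deriving "bbb": ["S"]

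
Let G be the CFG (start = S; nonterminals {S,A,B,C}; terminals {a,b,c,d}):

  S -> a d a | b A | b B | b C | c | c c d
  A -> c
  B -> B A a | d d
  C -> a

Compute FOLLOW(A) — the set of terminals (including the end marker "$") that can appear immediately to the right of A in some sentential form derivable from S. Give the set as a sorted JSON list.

Compute FIRST by fixpoint:
pass 1:
  A via A→c: +{c}
  B via B→d d: +{d}
  C via C→a: +{a}
  S via S→a d a: +{a}
  S via S→b A: +{b}
  S via S→c: +{c}
  FIRST(S)={a,b,c}  FIRST(A)={c}  FIRST(B)={d}  FIRST(C)={a}
pass 2: (no change)
  FIRST(S)={a,b,c}  FIRST(A)={c}  FIRST(B)={d}  FIRST(C)={a}

Compute FOLLOW by fixpoint:
FOLLOW(S) := {$}
iter 1:
  B→B A a: FOLLOW(B) ⊇ FIRST(A) = {c}; new: +{c}
  B→B A a: FOLLOW(A) ⊇ FIRST(a) = {a}; new: +{a}
  S→b A: FOLLOW(A) ⊇ FOLLOW(S) ⊇ {$}; new: +{$}
  S→b B: FOLLOW(B) ⊇ FOLLOW(S) ⊇ {$}; new: +{$}
  S→b C: FOLLOW(C) ⊇ FOLLOW(S) ⊇ {$}; new: +{$}
  FOLLOW[S]={$}  FOLLOW[A]={$,a}  FOLLOW[B]={$,c}  FOLLOW[C]={$}
iter 2: (stable)
  FOLLOW[S]={$}  FOLLOW[A]={$,a}  FOLLOW[B]={$,c}  FOLLOW[C]={$}

FOLLOW(A) = ["$", "a"]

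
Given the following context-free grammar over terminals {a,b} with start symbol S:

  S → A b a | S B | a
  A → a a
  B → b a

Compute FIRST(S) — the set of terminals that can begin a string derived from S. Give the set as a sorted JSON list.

FIRST sets, iterate to fixpoint:
iter 1:
  A via A→a a: +{a}
  B via B→b a: +{b}
  S via S→A b a: +{a}
  S: {a}  A: {a}  B: {b}
iter 2: (no change)
  S: {a}  A: {a}  B: {b}

FIRST(S) = ["a"]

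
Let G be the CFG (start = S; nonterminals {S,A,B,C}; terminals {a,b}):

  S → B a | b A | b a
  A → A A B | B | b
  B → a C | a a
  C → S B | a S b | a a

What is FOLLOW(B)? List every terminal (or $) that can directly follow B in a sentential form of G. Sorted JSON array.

Compute FIRST by fixpoint:
round 1:
  A via A→b: +{b}
  B via B→a C: +{a}
  C via C→a S b: +{a}
  S via S→B a: +{a}
  S via S→b A: +{b}
  S: {a,b}  A: {b}  B: {a}  C: {a}
round 2:
  A via A→B: +{a}
  C via C→S B: +{b}
  S: {a,b}  A: {a,b}  B: {a}  C: {a,b}
round 3: — fixpoint
  S: {a,b}  A: {a,b}  B: {a}  C: {a,b}

Compute FOLLOW by fixpoint:
FOLLOW(S) := {$}
iter 1:
  A→A A B: FOLLOW(A) ⊇ FIRST(A) = {a,b}; new: +{a,b}
  A→A A B: FOLLOW(B) ⊇ FOLLOW(A) ⊇ {a,b}; new: +{a,b}
  B→a C: FOLLOW(C) ⊇ FOLLOW(B) ⊇ {a,b}; new: +{a,b}
  C→S B: FOLLOW(S) ⊇ FIRST(B) = {a}; new: +{a}
  C→a S b: FOLLOW(S) ⊇ FIRST(b) = {b}; new: +{b}
  S→b A: FOLLOW(A) ⊇ FOLLOW(S) ⊇ {$,a,b}; new: +{$}
  S: {$,a,b}  A: {$,a,b}  B: {a,b}  C: {a,b}
iter 2:
  A→A A B: FOLLOW(B) ⊇ FOLLOW(A) ⊇ {$,a,b}; new: +{$}
  B→a C: FOLLOW(C) ⊇ FOLLOW(B) ⊇ {$,a,b}; new: +{$}
  S: {$,a,b}  A: {$,a,b}  B: {$,a,b}  C: {$,a,b}
iter 3: — fixpoint
  S: {$,a,b}  A: {$,a,b}  B: {$,a,b}  C: {$,a,b}

FOLLOW(B) = ["$", "a", "b"]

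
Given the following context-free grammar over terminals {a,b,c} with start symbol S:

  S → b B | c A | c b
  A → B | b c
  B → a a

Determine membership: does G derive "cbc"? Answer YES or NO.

CNF form of G:
  S -> T1 B | T2 A | T2 T1
  A -> T0 T0 | T1 T2
  B -> T0 T0
  T0 -> a
  T1 -> b
  T2 -> c

CYK fill:
  cell(0,0) c: {T2}  orig:{}
  cell(1,1) b: {T1}  orig:{}
  cell(2,2) c: {T2}  orig:{}
  cell(0,1) cb: {S}
  cell(1,2) bc: {A}
  cell(0,2) cbc: {S}

S ∈ T[0,2] ⇒ YES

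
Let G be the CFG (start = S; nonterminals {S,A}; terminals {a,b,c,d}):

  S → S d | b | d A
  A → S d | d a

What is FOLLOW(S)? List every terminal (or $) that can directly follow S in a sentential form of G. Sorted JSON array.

FIRST iteration:
iter 1:
  A via A→d a: +{d}
  S via S→b: +{b}
  S via S→d A: +{d}
  S: {b,d}  A: {d}
iter 2:
  A via A→S d: +{b}
  S: {b,d}  A: {b,d}
iter 3: (stable)
  S: {b,d}  A: {b,d}

Compute FOLLOW by fixpoint:
FOLLOW(S) := {$}
[1]
  A→S d: FOLLOW(S) ⊇ FIRST(d) = {d}; new: +{d}
  S→d A: FOLLOW(A) ⊇ FOLLOW(S) ⊇ {$,d}; new: +{$,d}
  FOLLOW[S]={$,d}  FOLLOW[A]={$,d}
[2] — fixpoint
  FOLLOW[S]={$,d}  FOLLOW[A]={$,d}

FOLLOW(S) = ["$", "d"]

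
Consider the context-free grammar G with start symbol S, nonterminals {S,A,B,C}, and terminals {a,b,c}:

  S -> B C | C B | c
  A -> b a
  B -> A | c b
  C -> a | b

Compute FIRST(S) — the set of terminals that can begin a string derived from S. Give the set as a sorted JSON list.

FIRST iteration:
pass 1:
  A via A→b a: +{b}
  B via B→A: +{b}
  B via B→c b: +{c}
  C via C→a: +{a}
  C via C→b: +{b}
  S via S→B C: +{b,c}
  S via S→C B: +{a}
  S: {a,b,c}  A: {b}  B: {b,c}  C: {a,b}
pass 2: (no change)
  S: {a,b,c}  A: {b}  B: {b,c}  C: {a,b}

FIRST(S) = ["a", "b", "c"]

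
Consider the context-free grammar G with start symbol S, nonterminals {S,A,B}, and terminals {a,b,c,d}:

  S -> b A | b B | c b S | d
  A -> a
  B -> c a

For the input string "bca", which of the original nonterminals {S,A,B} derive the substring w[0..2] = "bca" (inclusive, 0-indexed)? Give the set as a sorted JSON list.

Convert to CNF:
  S -> T0 X3 | T2 A | T2 B | d
  A -> a
  B -> T0 T1
  T0 -> c
  T1 -> a
  T2 -> b
  X3 -> T2 S

CYK fill — only the sub-triangle for w[0..2]:
  T[0,0] 'b' = {T2}  orig:{}
  T[1,1] 'c' = {T0}  orig:{}
  T[2,2] 'a' = {A,T1}  orig:{A}
  T[0,1] 'bc' = ∅
  T[1,2] 'ca' = {B}
  T[0,2] 'bca' = {S}

Original NTs in T[0,2] deriving "bca": ["S"]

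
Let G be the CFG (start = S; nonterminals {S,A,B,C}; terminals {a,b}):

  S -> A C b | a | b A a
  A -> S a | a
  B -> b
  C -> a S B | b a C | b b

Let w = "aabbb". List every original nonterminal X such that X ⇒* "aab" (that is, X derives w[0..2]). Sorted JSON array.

Convert to CNF:
  S -> A X4 | T1 X5 | a
  A -> S T0 | a
  B -> b
  C -> T0 X2 | T1 T1 | T1 X3
  T0 -> a
  T1 -> b
  X2 -> S B
  X3 -> T0 C
  X4 -> C T1
  X5 -> A T0

CYK fill (cells [i..j] with 0 ≤ i ≤ j ≤ 2 only):
  [0..0]={A,S,T0}  "a"  orig:{A,S}
  [1..1]={A,S,T0}  "a"  orig:{A,S}
  [2..2]={B,T1}  "b"  orig:{B}
  [0..1]={A,X5}  "aa"  orig:{A}
  [1..2]={X2}  "ab"  orig:{}
  [0..2]={C}  "aab"

Original NTs in T[0,2] deriving "aab": ["C"]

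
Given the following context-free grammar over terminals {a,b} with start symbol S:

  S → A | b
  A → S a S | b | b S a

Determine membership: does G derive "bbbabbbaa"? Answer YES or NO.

Convert to CNF:
  S -> S X4 | T1 X5 | b
  A -> S X2 | T1 X3 | b
  T0 -> a
  T1 -> b
  X2 -> T0 S
  X3 -> S T0
  X4 -> T0 S
  X5 -> S T0

CYK table (by increasing span):
  [0..0]={A,S,T1}  "b"  orig:{A,S}
  [1..1]={A,S,T1}  "b"  orig:{A,S}
  [2..2]={A,S,T1}  "b"  orig:{A,S}
  [3..3]={T0}  "a"  orig:{}
  [4..4]={A,S,T1}  "b"  orig:{A,S}
  [5..5]={A,S,T1}  "b"  orig:{A,S}
  [6..6]={A,S,T1}  "b"  orig:{A,S}
  [7..7]={T0}  "a"  orig:{}
  [8..8]={T0}  "a"  orig:{}
  [0..1]=∅  "bb"
  [1..2]=∅  "bb"
  [2..3]={X3,X5}  "ba"  orig:{}
  [3..4]={X2,X4}  "ab"  orig:{}
  [4..5]=∅  "bb"
  [5..6]=∅  "bb"
  [6..7]={X3,X5}  "ba"  orig:{}
  [7..8]=∅  "aa"
  [0..2]=∅  "bbb"
  [1..3]={A,S}  "bba"
  [2..4]={A,S}  "bab"
  [3..5]=∅  "abb"
  [4..6]=∅  "bbb"
  [5..7]={A,S}  "bba"
  [6..8]=∅  "baa"
  [0..3]=∅  "bbba"
  [1..4]=∅  "bbab"
  [2..5]=∅  "babb"
  [3..6]=∅  "abbb"
  [4..7]=∅  "bbba"
  [5..8]={X3,X5}  "bbaa"  orig:{}
  [0..4]=∅  "bbbab"
  [1..5]=∅  "bbabb"
  [2..6]=∅  "babbb"
  [3..7]=∅  "abbba"
  [4..8]={A,S}  "bbbaa"
  [0..5]=∅  "bbbabb"
  [1..6]=∅  "bbabbb"
  [2..7]=∅  "babbba"
  [3..8]={X2,X4}  "abbbaa"  orig:{}
  [0..6]=∅  "bbbabbb"
  [1..7]=∅  "bbabbba"
  [2..8]={A,S}  "babbbaa"
  [0..7]=∅  "bbbabbba"
  [1..8]=∅  "bbabbbaa"
  [0..8]=∅  "bbbabbbaa"

S ∉ T[0,8] ⇒ NO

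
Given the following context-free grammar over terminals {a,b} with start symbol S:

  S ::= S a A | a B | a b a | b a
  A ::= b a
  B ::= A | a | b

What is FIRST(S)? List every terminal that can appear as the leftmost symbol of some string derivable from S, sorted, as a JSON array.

Compute FIRST by fixpoint:
round 1:
  A via A→b a: +{b}
  B via B→A: +{b}
  B via B→a: +{a}
  S via S→a B: +{a}
  S via S→b a: +{b}
  FIRST[S]={a,b}  FIRST[A]={b}  FIRST[B]={a,b}
round 2: (no change)
  FIRST[S]={a,b}  FIRST[A]={b}  FIRST[B]={a,b}

FIRST(S) = ["a", "b"]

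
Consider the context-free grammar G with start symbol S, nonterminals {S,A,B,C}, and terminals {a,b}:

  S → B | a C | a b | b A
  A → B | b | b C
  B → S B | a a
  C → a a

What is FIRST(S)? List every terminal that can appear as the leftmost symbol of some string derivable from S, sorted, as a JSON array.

Compute FIRST by fixpoint:
iter 1:
  A via A→b: +{b}
  B via B→a a: +{a}
  C via C→a a: +{a}
  S via S→B: +{a}
  S via S→b A: +{b}
  S: {a,b}  A: {b}  B: {a}  C: {a}
iter 2:
  A via A→B: +{a}
  B via B→S B: +{b}
  S: {a,b}  A: {a,b}  B: {a,b}  C: {a}
iter 3: (no change)
  S: {a,b}  A: {a,b}  B: {a,b}  C: {a}

FIRST(S) = ["a", "b"]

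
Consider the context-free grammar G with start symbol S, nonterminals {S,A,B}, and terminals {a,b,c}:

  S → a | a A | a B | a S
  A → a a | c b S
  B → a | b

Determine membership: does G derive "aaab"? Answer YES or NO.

CNF form of G:
  S -> T0 A | T0 B | T0 S | a
  A -> T0 T0 | T1 X3
  B -> a | b
  T0 -> a
  T1 -> c
  T2 -> b
  X3 -> T2 S

CYK table (by increasing span):
  cell(0,0) a: {B,S,T0}  orig:{B,S}
  cell(1,1) a: {B,S,T0}  orig:{B,S}
  cell(2,2) a: {B,S,T0}  orig:{B,S}
  cell(3,3) b: {B,T2}  orig:{B}
  cell(0,1) aa: {A,S}
  cell(1,2) aa: {A,S}
  cell(2,3) ab: {S}
  cell(0,2) aaa: {S}
  cell(1,3) aab: {S}
  cell(0,3) aaab: {S}

S ∈ T[0,3] ⇒ YES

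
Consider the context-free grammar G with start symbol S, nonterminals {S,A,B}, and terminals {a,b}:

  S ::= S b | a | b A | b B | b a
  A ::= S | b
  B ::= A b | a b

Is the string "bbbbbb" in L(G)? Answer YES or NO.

Convert to CNF:
  S -> S T0 | T0 A | T0 B | T0 T1 | a
  A -> S T0 | T0 A | T0 B | T0 T1 | a | b
  B -> A T0 | T1 T0
  T0 -> b
  T1 -> a

CYK fill:
  T[0,0] 'b' = {A,T0}  orig:{A}
  T[1,1] 'b' = {A,T0}  orig:{A}
  T[2,2] 'b' = {A,T0}  orig:{A}
  T[3,3] 'b' = {A,T0}  orig:{A}
  T[4,4] 'b' = {A,T0}  orig:{A}
  T[5,5] 'b' = {A,T0}  orig:{A}
  T[0,1] 'bb' = {A,B,S}
  T[1,2] 'bb' = {A,B,S}
  T[2,3] 'bb' = {A,B,S}
  T[3,4] 'bb' = {A,B,S}
  T[4,5] 'bb' = {A,B,S}
  T[0,2] 'bbb' = {A,B,S}
  T[1,3] 'bbb' = {A,B,S}
  T[2,4] 'bbb' = {A,B,S}
  T[3,5] 'bbb' = {A,B,S}
  T[0,3] 'bbbb' = {A,B,S}
  T[1,4] 'bbbb' = {A,B,S}
  T[2,5] 'bbbb' = {A,B,S}
  T[0,4] 'bbbbb' = {A,B,S}
  T[1,5] 'bbbbb' = {A,B,S}
  T[0,5] 'bbbbbb' = {A,B,S}

S ∈ T[0,5] ⇒ YES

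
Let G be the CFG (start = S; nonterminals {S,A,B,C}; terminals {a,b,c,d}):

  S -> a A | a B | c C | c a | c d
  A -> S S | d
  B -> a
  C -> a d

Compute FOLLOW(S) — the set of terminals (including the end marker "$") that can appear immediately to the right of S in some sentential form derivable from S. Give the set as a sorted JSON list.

FIRST iteration:
iter 1:
  A via A→d: +{d}
  B via B→a: +{a}
  C via C→a d: +{a}
  S via S→a A: +{a}
  S via S→c C: +{c}
  FIRST(S)={a,c}  FIRST(A)={d}  FIRST(B)={a}  FIRST(C)={a}
iter 2:
  A via A→S S: +{a,c}
  FIRST(S)={a,c}  FIRST(A)={a,c,d}  FIRST(B)={a}  FIRST(C)={a}
iter 3: — fixpoint
  FIRST(S)={a,c}  FIRST(A)={a,c,d}  FIRST(B)={a}  FIRST(C)={a}

FOLLOW sets:
initialize: $ ∈ FOLLOW(S)
pass 1:
  A→S S: FOLLOW(S) ⊇ FIRST(S) = {a,c}; new: +{a,c}
  S→a A: FOLLOW(A) ⊇ FOLLOW(S) ⊇ {$,a,c}; new: +{$,a,c}
  S→a B: FOLLOW(B) ⊇ FOLLOW(S) ⊇ {$,a,c}; new: +{$,a,c}
  S→c C: FOLLOW(C) ⊇ FOLLOW(S) ⊇ {$,a,c}; new: +{$,a,c}
  S: {$,a,c}  A: {$,a,c}  B: {$,a,c}  C: {$,a,c}
pass 2: (stable)
  S: {$,a,c}  A: {$,a,c}  B: {$,a,c}  C: {$,a,c}

FOLLOW(S) = ["$", "a", "c"]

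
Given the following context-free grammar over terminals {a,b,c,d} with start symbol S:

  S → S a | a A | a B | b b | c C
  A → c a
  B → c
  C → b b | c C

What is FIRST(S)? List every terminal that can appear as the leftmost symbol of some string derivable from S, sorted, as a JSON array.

Compute FIRST by fixpoint:
iter 1:
  A via A→c a: +{c}
  B via B→c: +{c}
  C via C→b b: +{b}
  C via C→c C: +{c}
  S via S→a A: +{a}
  S via S→b b: +{b}
  S via S→c C: +{c}
  FIRST(S)={a,b,c}  FIRST(A)={c}  FIRST(B)={c}  FIRST(C)={b,c}
iter 2: done
  FIRST(S)={a,b,c}  FIRST(A)={c}  FIRST(B)={c}  FIRST(C)={b,c}

FIRST(S) = ["a", "b", "c"]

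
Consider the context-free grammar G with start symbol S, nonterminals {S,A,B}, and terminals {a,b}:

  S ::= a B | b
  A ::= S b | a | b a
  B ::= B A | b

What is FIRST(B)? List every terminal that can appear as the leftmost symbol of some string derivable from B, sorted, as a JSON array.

FIRST sets, iterate to fixpoint:
round 1:
  A via A→a: +{a}
  A via A→b a: +{b}
  B via B→b: +{b}
  S via S→a B: +{a}
  S via S→b: +{b}
  FIRST[S]={a,b}  FIRST[A]={a,b}  FIRST[B]={b}
round 2: done
  FIRST[S]={a,b}  FIRST[A]={a,b}  FIRST[B]={b}

FIRST(B) = ["b"]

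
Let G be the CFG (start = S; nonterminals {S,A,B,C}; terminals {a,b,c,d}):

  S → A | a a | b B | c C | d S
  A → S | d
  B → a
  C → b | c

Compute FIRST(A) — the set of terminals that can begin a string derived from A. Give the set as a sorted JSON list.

Compute FIRST by fixpoint:
[1]
  A via A→d: +{d}
  B via B→a: +{a}
  C via C→b: +{b}
  C via C→c: +{c}
  S via S→A: +{d}
  S via S→a a: +{a}
  S via S→b B: +{b}
  S via S→c C: +{c}
  S: {a,b,c,d}  A: {d}  B: {a}  C: {b,c}
[2]
  A via A→S: +{a,b,c}
  S: {a,b,c,d}  A: {a,b,c,d}  B: {a}  C: {b,c}
[3] done
  S: {a,b,c,d}  A: {a,b,c,d}  B: {a}  C: {b,c}

FIRST(A) = ["a", "b", "c", "d"]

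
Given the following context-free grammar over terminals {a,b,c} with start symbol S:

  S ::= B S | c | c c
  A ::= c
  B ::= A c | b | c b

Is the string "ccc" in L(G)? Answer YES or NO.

CNF form of G:
  S -> B S | T0 T0 | c
  A -> c
  B -> A T0 | T0 T1 | b
  T0 -> c
  T1 -> b

Fill CYK table bottom-up:
  cell(0,0) c: {A,S,T0}  orig:{A,S}
  cell(1,1) c: {A,S,T0}  orig:{A,S}
  cell(2,2) c: {A,S,T0}  orig:{A,S}
  cell(0,1) cc: {B,S}
  cell(1,2) cc: {B,S}
  cell(0,2) ccc: {S}

S ∈ T[0,2] ⇒ YES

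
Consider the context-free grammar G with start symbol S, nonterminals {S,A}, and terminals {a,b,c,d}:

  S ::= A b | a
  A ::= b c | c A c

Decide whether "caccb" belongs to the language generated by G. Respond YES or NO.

CNF form of G:
  S -> A T0 | a
  A -> T0 T1 | T1 X2
  T0 -> b
  T1 -> c
  X2 -> A T1

Fill CYK table bottom-up:
  T[0,0] 'c' = {T1}  orig:{}
  T[1,1] 'a' = {S}
  T[2,2] 'c' = {T1}  orig:{}
  T[3,3] 'c' = {T1}  orig:{}
  T[4,4] 'b' = {T0}  orig:{}
  T[0,1] 'ca' = ∅
  T[1,2] 'ac' = ∅
  T[2,3] 'cc' = ∅
  T[3,4] 'cb' = ∅
  T[0,2] 'cac' = ∅
  T[1,3] 'acc' = ∅
  T[2,4] 'ccb' = ∅
  T[0,3] 'cacc' = ∅
  T[1,4] 'accb' = ∅
  T[0,4] 'caccb' = ∅

S ∉ T[0,4] ⇒ NO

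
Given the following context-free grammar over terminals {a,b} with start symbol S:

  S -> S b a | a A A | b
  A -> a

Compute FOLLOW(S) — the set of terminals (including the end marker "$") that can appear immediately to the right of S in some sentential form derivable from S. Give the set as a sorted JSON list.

Compute FIRST by fixpoint:
round 1:
  A via A→a: +{a}
  S via S→a A A: +{a}
  S via S→b: +{b}
  S: {a,b}  A: {a}
round 2: (no change)
  S: {a,b}  A: {a}

FOLLOW sets:
FOLLOW(S) := {$}
iter 1:
  S→S b a: FOLLOW(S) ⊇ FIRST(b) = {b}; new: +{b}
  S→a A A: FOLLOW(A) ⊇ FIRST(A) = {a}; new: +{a}
  S→a A A: FOLLOW(A) ⊇ FOLLOW(S) ⊇ {$,b}; new: +{$,b}
  FOLLOW[S]={$,b}  FOLLOW[A]={$,a,b}
iter 2: (no change)
  FOLLOW[S]={$,b}  FOLLOW[A]={$,a,b}

FOLLOW(S) = ["$", "b"]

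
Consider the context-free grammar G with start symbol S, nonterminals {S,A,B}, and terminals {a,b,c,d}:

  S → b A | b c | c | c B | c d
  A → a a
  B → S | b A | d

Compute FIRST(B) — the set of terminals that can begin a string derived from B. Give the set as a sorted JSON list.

Compute FIRST by fixpoint:
iter 1:
  A via A→a a: +{a}
  B via B→b A: +{b}
  B via B→d: +{d}
  S via S→b A: +{b}
  S via S→c: +{c}
  FIRST(S)={b,c}  FIRST(A)={a}  FIRST(B)={b,d}
iter 2:
  B via B→S: +{c}
  FIRST(S)={b,c}  FIRST(A)={a}  FIRST(B)={b,c,d}
iter 3: (stable)
  FIRST(S)={b,c}  FIRST(A)={a}  FIRST(B)={b,c,d}

FIRST(B) = ["b", "c", "d"]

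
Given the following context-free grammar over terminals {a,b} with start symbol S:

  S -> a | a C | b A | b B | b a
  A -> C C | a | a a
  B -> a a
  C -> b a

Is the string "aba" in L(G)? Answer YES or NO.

CNF form of G:
  S -> T0 C | T1 A | T1 B | T1 T0 | a
  A -> C C | T0 T0 | a
  B -> T0 T0
  C -> T1 T0
  T0 -> a
  T1 -> b

CYK table (by increasing span):
  [0..0]={A,S,T0}  "a"  orig:{A,S}
  [1..1]={T1}  "b"  orig:{}
  [2..2]={A,S,T0}  "a"  orig:{A,S}
  [0..1]=∅  "ab"
  [1..2]={C,S}  "ba"
  [0..2]={S}  "aba"

S ∈ T[0,2] ⇒ YES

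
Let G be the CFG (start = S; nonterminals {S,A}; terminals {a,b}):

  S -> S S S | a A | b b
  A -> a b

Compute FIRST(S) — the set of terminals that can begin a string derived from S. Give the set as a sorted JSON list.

FIRST iteration:
round 1:
  A via A→a b: +{a}
  S via S→a A: +{a}
  S via S→b b: +{b}
  FIRST[S]={a,b}  FIRST[A]={a}
round 2: (no change)
  FIRST[S]={a,b}  FIRST[A]={a}

FIRST(S) = ["a", "b"]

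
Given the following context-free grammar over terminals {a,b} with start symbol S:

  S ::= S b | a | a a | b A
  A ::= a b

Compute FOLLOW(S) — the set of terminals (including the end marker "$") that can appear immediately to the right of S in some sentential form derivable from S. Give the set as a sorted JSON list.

FIRST sets, iterate to fixpoint:
[1]
  A via A→a b: +{a}
  S via S→a: +{a}
  S via S→b A: +{b}
  FIRST(S)={a,b}  FIRST(A)={a}
[2] done
  FIRST(S)={a,b}  FIRST(A)={a}

FOLLOW sets:
initialize: $ ∈ FOLLOW(S)
round 1:
  S→S b: FOLLOW(S) ⊇ FIRST(b) = {b}; new: +{b}
  S→b A: FOLLOW(A) ⊇ FOLLOW(S) ⊇ {$,b}; new: +{$,b}
  FOLLOW[S]={$,b}  FOLLOW[A]={$,b}
round 2: — fixpoint
  FOLLOW[S]={$,b}  FOLLOW[A]={$,b}

FOLLOW(S) = ["$", "b"]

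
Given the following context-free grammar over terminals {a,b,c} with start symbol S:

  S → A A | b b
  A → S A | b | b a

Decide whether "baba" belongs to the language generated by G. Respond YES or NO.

Convert to CNF:
  S -> A A | T0 T0
  A -> S A | T0 T1 | b
  T0 -> b
  T1 -> a

Fill CYK table bottom-up:
  cell(0,0) b: {A,T0}  orig:{A}
  cell(1,1) a: {T1}  orig:{}
  cell(2,2) b: {A,T0}  orig:{A}
  cell(3,3) a: {T1}  orig:{}
  cell(0,1) ba: {A}
  cell(1,2) ab: ∅
  cell(2,3) ba: {A}
  cell(0,2) bab: {S}
  cell(1,3) aba: ∅
  cell(0,3) baba: {S}

S ∈ T[0,3] ⇒ YES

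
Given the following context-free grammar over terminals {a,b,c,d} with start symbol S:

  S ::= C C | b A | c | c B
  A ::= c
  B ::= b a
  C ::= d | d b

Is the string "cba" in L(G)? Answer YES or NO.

Convert to CNF:
  S -> C C | T0 A | T3 B | c
  A -> c
  B -> T0 T1
  C -> T2 T0 | d
  T0 -> b
  T1 -> a
  T2 -> d
  T3 -> c

CYK fill:
  T[0,0] 'c' = {A,S,T3}  orig:{A,S}
  T[1,1] 'b' = {T0}  orig:{}
  T[2,2] 'a' = {T1}  orig:{}
  T[0,1] 'cb' = ∅
  T[1,2] 'ba' = {B}
  T[0,2] 'cba' = {S}

S ∈ T[0,2] ⇒ YES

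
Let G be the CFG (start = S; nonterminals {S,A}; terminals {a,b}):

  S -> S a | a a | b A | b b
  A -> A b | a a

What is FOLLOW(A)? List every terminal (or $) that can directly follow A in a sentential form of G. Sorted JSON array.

FIRST sets, iterate to fixpoint:
pass 1:
  A via A→a a: +{a}
  S via S→a a: +{a}
  S via S→b A: +{b}
  S: {a,b}  A: {a}
pass 2: — fixpoint
  S: {a,b}  A: {a}

FOLLOW sets:
FOLLOW(S) := {$}
[1]
  A→A b: FOLLOW(A) ⊇ FIRST(b) = {b}; new: +{b}
  S→S a: FOLLOW(S) ⊇ FIRST(a) = {a}; new: +{a}
  S→b A: FOLLOW(A) ⊇ FOLLOW(S) ⊇ {$,a}; new: +{$,a}
  FOLLOW(S)={$,a}  FOLLOW(A)={$,a,b}
[2] done
  FOLLOW(S)={$,a}  FOLLOW(A)={$,a,b}

FOLLOW(A) = ["$", "a", "b"]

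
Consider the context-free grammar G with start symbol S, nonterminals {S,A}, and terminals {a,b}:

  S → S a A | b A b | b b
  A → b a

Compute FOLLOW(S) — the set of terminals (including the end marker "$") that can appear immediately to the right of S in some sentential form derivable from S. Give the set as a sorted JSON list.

FIRST iteration:
round 1:
  A via A→b a: +{b}
  S via S→b A b: +{b}
  FIRST[S]={b}  FIRST[A]={b}
round 2: — fixpoint
  FIRST[S]={b}  FIRST[A]={b}

FOLLOW iteration:
FOLLOW(S) := {$}
iter 1:
  S→S a A: FOLLOW(S) ⊇ FIRST(a) = {a}; new: +{a}
  S→S a A: FOLLOW(A) ⊇ FOLLOW(S) ⊇ {$,a}; new: +{$,a}
  S→b A b: FOLLOW(A) ⊇ FIRST(b) = {b}; new: +{b}
  FOLLOW[S]={$,a}  FOLLOW[A]={$,a,b}
iter 2: (stable)
  FOLLOW[S]={$,a}  FOLLOW[A]={$,a,b}

FOLLOW(S) = ["$", "a"]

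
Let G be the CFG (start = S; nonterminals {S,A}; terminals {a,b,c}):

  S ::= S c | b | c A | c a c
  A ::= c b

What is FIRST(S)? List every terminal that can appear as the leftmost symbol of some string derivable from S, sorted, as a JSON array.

FIRST sets, iterate to fixpoint:
round 1:
  A via A→c b: +{c}
  S via S→b: +{b}
  S via S→c A: +{c}
  FIRST(S)={b,c}  FIRST(A)={c}
round 2: (no change)
  FIRST(S)={b,c}  FIRST(A)={c}

FIRST(S) = ["b", "c"]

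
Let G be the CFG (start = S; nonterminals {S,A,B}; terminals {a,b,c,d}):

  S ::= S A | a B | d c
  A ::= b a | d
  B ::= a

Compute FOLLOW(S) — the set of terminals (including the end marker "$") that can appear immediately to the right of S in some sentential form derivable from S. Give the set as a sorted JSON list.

FIRST iteration:
round 1:
  A via A→b a: +{b}
  A via A→d: +{d}
  B via B→a: +{a}
  S via S→a B: +{a}
  S via S→d c: +{d}
  S: {a,d}  A: {b,d}  B: {a}
round 2: (stable)
  S: {a,d}  A: {b,d}  B: {a}

Compute FOLLOW by fixpoint:
initialize: $ ∈ FOLLOW(S)
round 1:
  S→S A: FOLLOW(S) ⊇ FIRST(A) = {b,d}; new: +{b,d}
  S→S A: FOLLOW(A) ⊇ FOLLOW(S) ⊇ {$,b,d}; new: +{$,b,d}
  S→a B: FOLLOW(B) ⊇ FOLLOW(S) ⊇ {$,b,d}; new: +{$,b,d}
  S: {$,b,d}  A: {$,b,d}  B: {$,b,d}
round 2: (no change)
  S: {$,b,d}  A: {$,b,d}  B: {$,b,d}

FOLLOW(S) = ["$", "b", "d"]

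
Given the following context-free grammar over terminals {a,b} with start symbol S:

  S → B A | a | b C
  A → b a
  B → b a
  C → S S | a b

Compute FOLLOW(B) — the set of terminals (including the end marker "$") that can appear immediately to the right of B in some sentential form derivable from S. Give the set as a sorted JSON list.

Compute FIRST by fixpoint:
pass 1:
  A via A→b a: +{b}
  B via B→b a: +{b}
  C via C→a b: +{a}
  S via S→B A: +{b}
  S via S→a: +{a}
  FIRST(S)={a,b}  FIRST(A)={b}  FIRST(B)={b}  FIRST(C)={a}
pass 2:
  C via C→S S: +{b}
  FIRST(S)={a,b}  FIRST(A)={b}  FIRST(B)={b}  FIRST(C)={a,b}
pass 3: (stable)
  FIRST(S)={a,b}  FIRST(A)={b}  FIRST(B)={b}  FIRST(C)={a,b}

FOLLOW iteration:
initialize: $ ∈ FOLLOW(S)
iter 1:
  C→S S: FOLLOW(S) ⊇ FIRST(S) = {a,b}; new: +{a,b}
  S→B A: FOLLOW(B) ⊇ FIRST(A) = {b}; new: +{b}
  S→B A: FOLLOW(A) ⊇ FOLLOW(S) ⊇ {$,a,b}; new: +{$,a,b}
  S→b C: FOLLOW(C) ⊇ FOLLOW(S) ⊇ {$,a,b}; new: +{$,a,b}
  FOLLOW(S)={$,a,b}  FOLLOW(A)={$,a,b}  FOLLOW(B)={b}  FOLLOW(C)={$,a,b}
iter 2: — fixpoint
  FOLLOW(S)={$,a,b}  FOLLOW(A)={$,a,b}  FOLLOW(B)={b}  FOLLOW(C)={$,a,b}

FOLLOW(B) = ["b"]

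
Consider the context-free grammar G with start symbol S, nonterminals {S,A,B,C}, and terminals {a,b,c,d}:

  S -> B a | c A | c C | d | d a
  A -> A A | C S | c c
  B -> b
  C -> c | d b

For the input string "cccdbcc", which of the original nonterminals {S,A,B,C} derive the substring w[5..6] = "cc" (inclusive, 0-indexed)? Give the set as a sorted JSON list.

Convert to CNF:
  S -> B T3 | T0 A | T0 C | T1 T3 | d
  A -> A A | C S | T0 T0
  B -> b
  C -> T1 T2 | c
  T0 -> c
  T1 -> d
  T2 -> b
  T3 -> a

CYK fill, restricted to cells inside w[5..6]:
  T[5,5] 'c' = {C,T0}  orig:{C}
  T[6,6] 'c' = {C,T0}  orig:{C}
  T[5,6] 'cc' = {A,S}

Original NTs in T[5,6] deriving "cc": ["A", "S"]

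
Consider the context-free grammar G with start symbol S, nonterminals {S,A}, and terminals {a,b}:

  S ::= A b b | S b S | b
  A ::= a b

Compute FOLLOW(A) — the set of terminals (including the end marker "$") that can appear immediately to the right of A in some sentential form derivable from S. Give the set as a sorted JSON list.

FIRST iteration:
iter 1:
  A via A→a b: +{a}
  S via S→A b b: +{a}
  S via S→b: +{b}
  FIRST(S)={a,b}  FIRST(A)={a}
iter 2: (no change)
  FIRST(S)={a,b}  FIRST(A)={a}

FOLLOW iteration:
initialize: $ ∈ FOLLOW(S)
pass 1:
  S→A b b: FOLLOW(A) ⊇ FIRST(b) = {b}; new: +{b}
  S→S b S: FOLLOW(S) ⊇ FIRST(b) = {b}; new: +{b}
  FOLLOW(S)={$,b}  FOLLOW(A)={b}
pass 2: done
  FOLLOW(S)={$,b}  FOLLOW(A)={b}

FOLLOW(A) = ["b"]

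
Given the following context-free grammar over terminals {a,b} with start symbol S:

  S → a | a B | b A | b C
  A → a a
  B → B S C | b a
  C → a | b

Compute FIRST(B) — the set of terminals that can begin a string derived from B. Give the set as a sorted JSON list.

FIRST iteration:
[1]
  A via A→a a: +{a}
  B via B→b a: +{b}
  C via C→a: +{a}
  C via C→b: +{b}
  S via S→a: +{a}
  S via S→b A: +{b}
  FIRST(S)={a,b}  FIRST(A)={a}  FIRST(B)={b}  FIRST(C)={a,b}
[2] (stable)
  FIRST(S)={a,b}  FIRST(A)={a}  FIRST(B)={b}  FIRST(C)={a,b}

FIRST(B) = ["b"]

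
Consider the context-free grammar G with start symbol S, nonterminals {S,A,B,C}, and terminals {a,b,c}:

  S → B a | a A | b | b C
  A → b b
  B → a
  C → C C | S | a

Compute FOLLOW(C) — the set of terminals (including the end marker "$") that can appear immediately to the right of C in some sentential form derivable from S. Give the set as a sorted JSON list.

FIRST sets, iterate to fixpoint:
iter 1:
  A via A→b b: +{b}
  B via B→a: +{a}
  C via C→a: +{a}
  S via S→B a: +{a}
  S via S→b: +{b}
  FIRST[S]={a,b}  FIRST[A]={b}  FIRST[B]={a}  FIRST[C]={a}
iter 2:
  C via C→S: +{b}
  FIRST[S]={a,b}  FIRST[A]={b}  FIRST[B]={a}  FIRST[C]={a,b}
iter 3: (no change)
  FIRST[S]={a,b}  FIRST[A]={b}  FIRST[B]={a}  FIRST[C]={a,b}

FOLLOW iteration:
seed FOLLOW(S) with $
pass 1:
  C→C C: FOLLOW(C) ⊇ FIRST(C) = {a,b}; new: +{a,b}
  C→S: FOLLOW(S) ⊇ FOLLOW(C) ⊇ {a,b}; new: +{a,b}
  S→B a: FOLLOW(B) ⊇ FIRST(a) = {a}; new: +{a}
  S→a A: FOLLOW(A) ⊇ FOLLOW(S) ⊇ {$,a,b}; new: +{$,a,b}
  S→b C: FOLLOW(C) ⊇ FOLLOW(S) ⊇ {$,a,b}; new: +{$}
  FOLLOW[S]={$,a,b}  FOLLOW[A]={$,a,b}  FOLLOW[B]={a}  FOLLOW[C]={$,a,b}
pass 2: — fixpoint
  FOLLOW[S]={$,a,b}  FOLLOW[A]={$,a,b}  FOLLOW[B]={a}  FOLLOW[C]={$,a,b}

FOLLOW(C) = ["$", "a", "b"]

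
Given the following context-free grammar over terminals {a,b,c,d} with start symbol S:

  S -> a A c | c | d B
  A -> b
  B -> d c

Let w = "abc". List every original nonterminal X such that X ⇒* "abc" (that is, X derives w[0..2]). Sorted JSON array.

CNF form of G:
  S -> T0 B | T2 X3 | c
  A -> b
  B -> T0 T1
  T0 -> d
  T1 -> c
  T2 -> a
  X3 -> A T1

CYK table (by increasing span) (cells [i..j] with 0 ≤ i ≤ j ≤ 2 only):
  T[0,0] 'a' = {T2}  orig:{}
  T[1,1] 'b' = {A}
  T[2,2] 'c' = {S,T1}  orig:{S}
  T[0,1] 'ab' = ∅
  T[1,2] 'bc' = {X3}  orig:{}
  T[0,2] 'abc' = {S}

Original NTs in T[0,2] deriving "abc": ["S"]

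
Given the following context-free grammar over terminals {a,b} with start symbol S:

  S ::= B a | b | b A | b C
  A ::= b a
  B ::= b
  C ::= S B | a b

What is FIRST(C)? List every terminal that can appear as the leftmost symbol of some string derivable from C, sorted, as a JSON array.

FIRST sets, iterate to fixpoint:
round 1:
  A via A→b a: +{b}
  B via B→b: +{b}
  C via C→a b: +{a}
  S via S→B a: +{b}
  FIRST[S]={b}  FIRST[A]={b}  FIRST[B]={b}  FIRST[C]={a}
round 2:
  C via C→S B: +{b}
  FIRST[S]={b}  FIRST[A]={b}  FIRST[B]={b}  FIRST[C]={a,b}
round 3: (no change)
  FIRST[S]={b}  FIRST[A]={b}  FIRST[B]={b}  FIRST[C]={a,b}

FIRST(C) = ["a", "b"]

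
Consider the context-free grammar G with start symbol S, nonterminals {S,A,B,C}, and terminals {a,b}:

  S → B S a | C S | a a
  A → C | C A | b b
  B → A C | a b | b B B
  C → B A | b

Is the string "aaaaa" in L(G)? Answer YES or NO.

CNF form of G:
  S -> B X3 | C S | T1 T1
  A -> B A | C A | T0 T0 | b
  B -> A C | T0 X2 | T1 T0
  C -> B A | b
  T0 -> b
  T1 -> a
  X2 -> B B
  X3 -> S T1

Fill CYK table bottom-up:
  cell(0,0) a: {T1}  orig:{}
  cell(1,1) a: {T1}  orig:{}
  cell(2,2) a: {T1}  orig:{}
  cell(3,3) a: {T1}  orig:{}
  cell(4,4) a: {T1}  orig:{}
  cell(0,1) aa: {S}
  cell(1,2) aa: {S}
  cell(2,3) aa: {S}
  cell(3,4) aa: {S}
  cell(0,2) aaa: {X3}  orig:{}
  cell(1,3) aaa: {X3}  orig:{}
  cell(2,4) aaa: {X3}  orig:{}
  cell(0,3) aaaa: ∅
  cell(1,4) aaaa: ∅
  cell(0,4) aaaaa: ∅

S ∉ T[0,4] ⇒ NO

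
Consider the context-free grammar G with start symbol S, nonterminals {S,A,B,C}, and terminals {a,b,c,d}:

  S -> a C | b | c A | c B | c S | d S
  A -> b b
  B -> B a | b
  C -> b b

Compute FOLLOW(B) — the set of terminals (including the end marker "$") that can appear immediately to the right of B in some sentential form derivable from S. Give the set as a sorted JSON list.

FIRST iteration:
pass 1:
  A via A→b b: +{b}
  B via B→b: +{b}
  C via C→b b: +{b}
  S via S→a C: +{a}
  S via S→b: +{b}
  S via S→c A: +{c}
  S via S→d S: +{d}
  FIRST[S]={a,b,c,d}  FIRST[A]={b}  FIRST[B]={b}  FIRST[C]={b}
pass 2: (stable)
  FIRST[S]={a,b,c,d}  FIRST[A]={b}  FIRST[B]={b}  FIRST[C]={b}

FOLLOW iteration:
FOLLOW(S) := {$}
[1]
  B→B a: FOLLOW(B) ⊇ FIRST(a) = {a}; new: +{a}
  S→a C: FOLLOW(C) ⊇ FOLLOW(S) ⊇ {$}; new: +{$}
  S→c A: FOLLOW(A) ⊇ FOLLOW(S) ⊇ {$}; new: +{$}
  S→c B: FOLLOW(B) ⊇ FOLLOW(S) ⊇ {$}; new: +{$}
  S: {$}  A: {$}  B: {$,a}  C: {$}
[2] — fixpoint
  S: {$}  A: {$}  B: {$,a}  C: {$}

FOLLOW(B) = ["$", "a"]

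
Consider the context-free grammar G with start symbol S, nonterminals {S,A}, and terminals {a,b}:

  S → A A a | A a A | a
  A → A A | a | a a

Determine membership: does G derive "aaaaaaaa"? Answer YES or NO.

CNF form of G:
  S -> A X1 | A X2 | a
  A -> A A | T0 T0 | a
  T0 -> a
  X1 -> A T0
  X2 -> T0 A

Fill CYK table bottom-up:
  T[0,0] 'a' = {A,S,T0}  orig:{A,S}
  T[1,1] 'a' = {A,S,T0}  orig:{A,S}
  T[2,2] 'a' = {A,S,T0}  orig:{A,S}
  T[3,3] 'a' = {A,S,T0}  orig:{A,S}
  T[4,4] 'a' = {A,S,T0}  orig:{A,S}
  T[5,5] 'a' = {A,S,T0}  orig:{A,S}
  T[6,6] 'a' = {A,S,T0}  orig:{A,S}
  T[7,7] 'a' = {A,S,T0}  orig:{A,S}
  T[0,1] 'aa' = {A,X1,X2}  orig:{A}
  T[1,2] 'aa' = {A,X1,X2}  orig:{A}
  T[2,3] 'aa' = {A,X1,X2}  orig:{A}
  T[3,4] 'aa' = {A,X1,X2}  orig:{A}
  T[4,5] 'aa' = {A,X1,X2}  orig:{A}
  T[5,6] 'aa' = {A,X1,X2}  orig:{A}
  T[6,7] 'aa' = {A,X1,X2}  orig:{A}
  T[0,2] 'aaa' = {A,S,X1,X2}  orig:{A,S}
  T[1,3] 'aaa' = {A,S,X1,X2}  orig:{A,S}
  T[2,4] 'aaa' = {A,S,X1,X2}  orig:{A,S}
  T[3,5] 'aaa' = {A,S,X1,X2}  orig:{A,S}
  T[4,6] 'aaa' = {A,S,X1,X2}  orig:{A,S}
  T[5,7] 'aaa' = {A,S,X1,X2}  orig:{A,S}
  T[0,3] 'aaaa' = {A,S,X1,X2}  orig:{A,S}
  T[1,4] 'aaaa' = {A,S,X1,X2}  orig:{A,S}
  T[2,5] 'aaaa' = {A,S,X1,X2}  orig:{A,S}
  T[3,6] 'aaaa' = {A,S,X1,X2}  orig:{A,S}
  T[4,7] 'aaaa' = {A,S,X1,X2}  orig:{A,S}
  T[0,4] 'aaaaa' = {A,S,X1,X2}  orig:{A,S}
  T[1,5] 'aaaaa' = {A,S,X1,X2}  orig:{A,S}
  T[2,6] 'aaaaa' = {A,S,X1,X2}  orig:{A,S}
  T[3,7] 'aaaaa' = {A,S,X1,X2}  orig:{A,S}
  T[0,5] 'aaaaaa' = {A,S,X1,X2}  orig:{A,S}
  T[1,6] 'aaaaaa' = {A,S,X1,X2}  orig:{A,S}
  T[2,7] 'aaaaaa' = {A,S,X1,X2}  orig:{A,S}
  T[0,6] 'aaaaaaa' = {A,S,X1,X2}  orig:{A,S}
  T[1,7] 'aaaaaaa' = {A,S,X1,X2}  orig:{A,S}
  T[0,7] 'aaaaaaaa' = {A,S,X1,X2}  orig:{A,S}

S ∈ T[0,7] ⇒ YES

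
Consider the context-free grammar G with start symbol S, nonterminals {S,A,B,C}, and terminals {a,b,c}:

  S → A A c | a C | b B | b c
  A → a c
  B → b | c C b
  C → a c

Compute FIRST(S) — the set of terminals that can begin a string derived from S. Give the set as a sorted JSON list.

FIRST sets, iterate to fixpoint:
pass 1:
  A via A→a c: +{a}
  B via B→b: +{b}
  B via B→c C b: +{c}
  C via C→a c: +{a}
  S via S→A A c: +{a}
  S via S→b B: +{b}
  S: {a,b}  A: {a}  B: {b,c}  C: {a}
pass 2: (no change)
  S: {a,b}  A: {a}  B: {b,c}  C: {a}

FIRST(S) = ["a", "b"]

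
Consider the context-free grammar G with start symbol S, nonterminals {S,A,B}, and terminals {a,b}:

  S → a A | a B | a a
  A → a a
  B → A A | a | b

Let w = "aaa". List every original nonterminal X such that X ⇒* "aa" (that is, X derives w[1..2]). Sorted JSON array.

Convert to CNF:
  S -> T0 A | T0 B | T0 T0
  A -> T0 T0
  B -> A A | a | b
  T0 -> a

CYK table (by increasing span) (cells [i..j] with 1 ≤ i ≤ j ≤ 2 only):
  cell(1,1) a: {B,T0}  orig:{B}
  cell(2,2) a: {B,T0}  orig:{B}
  cell(1,2) aa: {A,S}

Original NTs in T[1,2] deriving "aa": ["A", "S"]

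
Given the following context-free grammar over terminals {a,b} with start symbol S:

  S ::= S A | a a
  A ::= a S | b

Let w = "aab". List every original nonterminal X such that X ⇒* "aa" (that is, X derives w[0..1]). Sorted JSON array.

CNF form of G:
  S -> S A | T0 T0
  A -> T0 S | b
  T0 -> a

CYK fill (cells [i..j] with 0 ≤ i ≤ j ≤ 1 only):
  [0..0]={T0}  "a"  orig:{}
  [1..1]={T0}  "a"  orig:{}
  [0..1]={S}  "aa"

Original NTs in T[0,1] deriving "aa": ["S"]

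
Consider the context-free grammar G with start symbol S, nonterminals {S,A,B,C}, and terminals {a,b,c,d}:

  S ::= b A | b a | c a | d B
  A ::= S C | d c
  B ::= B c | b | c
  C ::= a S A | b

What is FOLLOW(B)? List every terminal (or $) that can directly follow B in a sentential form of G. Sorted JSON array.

Compute FIRST by fixpoint:
[1]
  A via A→d c: +{d}
  B via B→b: +{b}
  B via B→c: +{c}
  C via C→a S A: +{a}
  C via C→b: +{b}
  S via S→b A: +{b}
  S via S→c a: +{c}
  S via S→d B: +{d}
  FIRST(S)={b,c,d}  FIRST(A)={d}  FIRST(B)={b,c}  FIRST(C)={a,b}
[2]
  A via A→S C: +{b,c}
  FIRST(S)={b,c,d}  FIRST(A)={b,c,d}  FIRST(B)={b,c}  FIRST(C)={a,b}
[3] — fixpoint
  FIRST(S)={b,c,d}  FIRST(A)={b,c,d}  FIRST(B)={b,c}  FIRST(C)={a,b}

FOLLOW sets:
initialize: $ ∈ FOLLOW(S)
round 1:
  A→S C: FOLLOW(S) ⊇ FIRST(C) = {a,b}; new: +{a,b}
  B→B c: FOLLOW(B) ⊇ FIRST(c) = {c}; new: +{c}
  C→a S A: FOLLOW(S) ⊇ FIRST(A) = {b,c,d}; new: +{c,d}
  S→b A: FOLLOW(A) ⊇ FOLLOW(S) ⊇ {$,a,b,c,d}; new: +{$,a,b,c,d}
  S→d B: FOLLOW(B) ⊇ FOLLOW(S) ⊇ {$,a,b,c,d}; new: +{$,a,b,d}
  FOLLOW[S]={$,a,b,c,d}  FOLLOW[A]={$,a,b,c,d}  FOLLOW[B]={$,a,b,c,d}  FOLLOW[C]={}
round 2:
  A→S C: FOLLOW(C) ⊇ FOLLOW(A) ⊇ {$,a,b,c,d}; new: +{$,a,b,c,d}
  FOLLOW[S]={$,a,b,c,d}  FOLLOW[A]={$,a,b,c,d}  FOLLOW[B]={$,a,b,c,d}  FOLLOW[C]={$,a,b,c,d}
round 3: — fixpoint
  FOLLOW[S]={$,a,b,c,d}  FOLLOW[A]={$,a,b,c,d}  FOLLOW[B]={$,a,b,c,d}  FOLLOW[C]={$,a,b,c,d}

FOLLOW(B) = ["$", "a", "b", "c", "d"]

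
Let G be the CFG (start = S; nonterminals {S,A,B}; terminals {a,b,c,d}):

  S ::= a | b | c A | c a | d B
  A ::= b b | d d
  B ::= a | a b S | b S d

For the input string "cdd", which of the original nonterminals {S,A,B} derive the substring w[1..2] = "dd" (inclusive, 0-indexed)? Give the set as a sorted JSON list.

Convert to CNF:
  S -> T1 B | T3 A | T3 T2 | a | b
  A -> T0 T0 | T1 T1
  B -> T0 X5 | T2 X4 | a
  T0 -> b
  T1 -> d
  T2 -> a
  T3 -> c
  X4 -> T0 S
  X5 -> S T1

CYK fill, restricted to cells inside w[1..2]:
  cell(1,1) d: {T1}  orig:{}
  cell(2,2) d: {T1}  orig:{}
  cell(1,2) dd: {A}

Original NTs in T[1,2] deriving "dd": ["A"]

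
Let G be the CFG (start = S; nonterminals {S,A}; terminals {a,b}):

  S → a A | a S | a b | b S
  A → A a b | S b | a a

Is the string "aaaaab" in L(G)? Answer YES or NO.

Convert to CNF:
  S -> T0 A | T0 S | T0 T1 | T1 S
  A -> A X2 | S T1 | T0 T0
  T0 -> a
  T1 -> b
  X2 -> T0 T1

Fill CYK table bottom-up:
  T[0,0] 'a' = {T0}  orig:{}
  T[1,1] 'a' = {T0}  orig:{}
  T[2,2] 'a' = {T0}  orig:{}
  T[3,3] 'a' = {T0}  orig:{}
  T[4,4] 'a' = {T0}  orig:{}
  T[5,5] 'b' = {T1}  orig:{}
  T[0,1] 'aa' = {A}
  T[1,2] 'aa' = {A}
  T[2,3] 'aa' = {A}
  T[3,4] 'aa' = {A}
  T[4,5] 'ab' = {S,X2}  orig:{S}
  T[0,2] 'aaa' = {S}
  T[1,3] 'aaa' = {S}
  T[2,4] 'aaa' = {S}
  T[3,5] 'aab' = {S}
  T[0,3] 'aaaa' = {S}
  T[1,4] 'aaaa' = {S}
  T[2,5] 'aaab' = {A,S}
  T[0,4] 'aaaaa' = {S}
  T[1,5] 'aaaab' = {A,S}
  T[0,5] 'aaaaab' = {A,S}

S ∈ T[0,5] ⇒ YES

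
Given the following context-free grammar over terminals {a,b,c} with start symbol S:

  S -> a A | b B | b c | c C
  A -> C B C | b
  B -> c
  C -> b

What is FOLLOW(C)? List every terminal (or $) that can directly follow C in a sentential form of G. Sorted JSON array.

Compute FIRST by fixpoint:
[1]
  A via A→b: +{b}
  B via B→c: +{c}
  C via C→b: +{b}
  S via S→a A: +{a}
  S via S→b B: +{b}
  S via S→c C: +{c}
  S: {a,b,c}  A: {b}  B: {c}  C: {b}
[2] — fixpoint
  S: {a,b,c}  A: {b}  B: {c}  C: {b}

Compute FOLLOW by fixpoint:
seed FOLLOW(S) with $
[1]
  A→C B C: FOLLOW(C) ⊇ FIRST(B) = {c}; new: +{c}
  A→C B C: FOLLOW(B) ⊇ FIRST(C) = {b}; new: +{b}
  S→a A: FOLLOW(A) ⊇ FOLLOW(S) ⊇ {$}; new: +{$}
  S→b B: FOLLOW(B) ⊇ FOLLOW(S) ⊇ {$}; new: +{$}
  S→c C: FOLLOW(C) ⊇ FOLLOW(S) ⊇ {$}; new: +{$}
  FOLLOW(S)={$}  FOLLOW(A)={$}  FOLLOW(B)={$,b}  FOLLOW(C)={$,c}
[2] — fixpoint
  FOLLOW(S)={$}  FOLLOW(A)={$}  FOLLOW(B)={$,b}  FOLLOW(C)={$,c}

FOLLOW(C) = ["$", "c"]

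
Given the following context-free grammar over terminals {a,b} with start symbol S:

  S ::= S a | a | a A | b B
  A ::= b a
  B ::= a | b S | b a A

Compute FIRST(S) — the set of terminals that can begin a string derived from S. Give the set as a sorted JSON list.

FIRST iteration:
round 1:
  A via A→b a: +{b}
  B via B→a: +{a}
  B via B→b S: +{b}
  S via S→a: +{a}
  S via S→b B: +{b}
  S: {a,b}  A: {b}  B: {a,b}
round 2: — fixpoint
  S: {a,b}  A: {b}  B: {a,b}

FIRST(S) = ["a", "b"]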